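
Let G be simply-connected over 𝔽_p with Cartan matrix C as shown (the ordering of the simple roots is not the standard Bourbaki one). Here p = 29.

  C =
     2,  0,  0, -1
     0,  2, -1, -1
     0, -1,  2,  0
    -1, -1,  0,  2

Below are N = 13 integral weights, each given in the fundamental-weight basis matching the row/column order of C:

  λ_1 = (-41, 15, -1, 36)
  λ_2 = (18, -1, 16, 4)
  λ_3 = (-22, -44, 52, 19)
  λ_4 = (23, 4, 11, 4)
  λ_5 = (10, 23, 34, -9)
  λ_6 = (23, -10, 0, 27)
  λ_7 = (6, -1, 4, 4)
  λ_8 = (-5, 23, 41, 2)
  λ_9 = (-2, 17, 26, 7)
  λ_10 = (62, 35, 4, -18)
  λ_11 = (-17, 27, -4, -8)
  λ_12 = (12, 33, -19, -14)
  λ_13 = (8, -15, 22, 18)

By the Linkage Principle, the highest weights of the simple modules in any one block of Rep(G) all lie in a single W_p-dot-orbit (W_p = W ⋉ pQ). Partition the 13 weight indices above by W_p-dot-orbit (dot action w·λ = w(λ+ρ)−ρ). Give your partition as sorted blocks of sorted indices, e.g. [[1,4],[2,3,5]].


C ↔ A_4 under row/col permutation; |W(A_4)| = 120.

W_29-reps of the 13 weights in Ā_29 (same 4-coord order as C):

  λ_1 → (5, 3, 13, 8)
  λ_2 → (7, 0, 5, 5)
  λ_3 → (1, 14, 1, 5)
  λ_4 → (7, 0, 5, 5)
  λ_5 → (7, 2, 3, 16)
  λ_6 → (1, 14, 1, 5)
  λ_7 → (7, 0, 5, 5)
  λ_8 → (7, 2, 3, 16)
  λ_9 → (7, 2, 3, 16)
  λ_10 → (7, 0, 5, 5)
  λ_11 → (7, 2, 3, 16)
  λ_12 → (5, 3, 13, 8)
  λ_13 → (1, 14, 1, 5)

The 13 indices split into 4 linkage classes (same alcove rep ⇔ same W_29-dot-orbit):

[[1, 12], [2, 4, 7, 10], [3, 6, 13], [5, 8, 9, 11]]


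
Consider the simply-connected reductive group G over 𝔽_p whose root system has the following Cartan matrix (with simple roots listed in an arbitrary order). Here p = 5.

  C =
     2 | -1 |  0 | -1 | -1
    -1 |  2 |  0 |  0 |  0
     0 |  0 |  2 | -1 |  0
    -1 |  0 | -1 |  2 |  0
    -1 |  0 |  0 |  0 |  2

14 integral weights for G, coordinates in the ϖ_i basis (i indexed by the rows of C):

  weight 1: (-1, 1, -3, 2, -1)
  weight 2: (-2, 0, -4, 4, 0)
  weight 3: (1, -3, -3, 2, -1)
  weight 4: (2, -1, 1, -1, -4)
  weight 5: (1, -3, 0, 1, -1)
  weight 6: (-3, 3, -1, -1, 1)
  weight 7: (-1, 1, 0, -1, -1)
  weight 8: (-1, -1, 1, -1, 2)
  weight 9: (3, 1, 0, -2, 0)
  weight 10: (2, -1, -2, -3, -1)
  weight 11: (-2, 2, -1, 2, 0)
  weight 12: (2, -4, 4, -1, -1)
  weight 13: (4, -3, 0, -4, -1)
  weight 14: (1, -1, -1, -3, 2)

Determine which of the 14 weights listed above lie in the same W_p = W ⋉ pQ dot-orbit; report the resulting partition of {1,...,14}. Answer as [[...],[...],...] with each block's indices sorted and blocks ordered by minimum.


C ↔ D_5 under row/col permutation; |W(D_5)| = 1920.

Each λ_j+ρ reduced to Ā_5; 5-tuples below use C's row order:

  λ_1 → (0, 2, 2, 0, 0)
  λ_2 → (0, 0, 2, 1, 0)
  λ_3 → (0, 2, 2, 0, 0)
  λ_4 → (0, 0, 2, 0, 3)
  λ_5 → (0, 2, 1, 0, 0)
  λ_6 → (0, 2, 2, 0, 0)
  λ_7 → (0, 2, 1, 0, 0)
  λ_8 → (0, 0, 2, 0, 3)
  λ_9 → (0, 1, 3, 0, 0)
  λ_10 → (0, 0, 2, 1, 0)
  λ_11 → (0, 2, 1, 0, 0)
  λ_12 → (0, 0, 2, 0, 3)
  λ_13 → (0, 2, 2, 0, 0)
  λ_14 → (0, 0, 2, 0, 3)

The 14 indices split into 5 linkage classes (same alcove rep ⇔ same W_5-dot-orbit):

[[1, 3, 6, 13], [2, 10], [4, 8, 12, 14], [5, 7, 11], [9]]


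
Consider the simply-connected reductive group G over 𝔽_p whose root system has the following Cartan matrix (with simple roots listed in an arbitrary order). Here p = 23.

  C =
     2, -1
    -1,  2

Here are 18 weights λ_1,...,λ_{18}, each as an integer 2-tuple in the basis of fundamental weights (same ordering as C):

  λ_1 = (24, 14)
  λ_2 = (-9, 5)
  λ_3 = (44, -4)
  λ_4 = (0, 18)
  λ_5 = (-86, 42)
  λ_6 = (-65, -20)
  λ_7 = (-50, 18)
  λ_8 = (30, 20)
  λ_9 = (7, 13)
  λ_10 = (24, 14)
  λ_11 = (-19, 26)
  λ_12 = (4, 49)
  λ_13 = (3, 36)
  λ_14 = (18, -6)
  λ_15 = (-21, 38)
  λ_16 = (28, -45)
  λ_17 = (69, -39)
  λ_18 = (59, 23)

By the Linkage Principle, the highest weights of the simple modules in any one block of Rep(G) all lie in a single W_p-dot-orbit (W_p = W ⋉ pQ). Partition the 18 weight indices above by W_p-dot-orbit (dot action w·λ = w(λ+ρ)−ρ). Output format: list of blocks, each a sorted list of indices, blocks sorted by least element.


C ↔ A_2 under row/col permutation; |W(A_2)| = 6.

λ_j+ρ reflected into Ā_23 (⟨·,θ^∨⟩≤23); 2-tuples as given:

  λ_1 → (6, 2);  λ_2 → (6, 2);  λ_3 → (1, 19);  λ_4 → (1, 19);  λ_5 → (4, 3);  λ_6 → (14, 5);  λ_7 → (4, 3);  λ_8 → (6, 2);  λ_9 → (8, 14);  λ_10 → (6, 2);  λ_11 → (14, 5);  λ_12 → (14, 5);  λ_13 → (14, 5);  λ_14 → (14, 5);  λ_15 → (4, 3);  λ_16 → (6, 2);  λ_17 → (8, 14);  λ_18 → (8, 14)

Grouping the 18 weights by Ā_23-representative: 5 linkage classes.

[[1, 2, 8, 10, 16], [3, 4], [5, 7, 15], [6, 11, 12, 13, 14], [9, 17, 18]]


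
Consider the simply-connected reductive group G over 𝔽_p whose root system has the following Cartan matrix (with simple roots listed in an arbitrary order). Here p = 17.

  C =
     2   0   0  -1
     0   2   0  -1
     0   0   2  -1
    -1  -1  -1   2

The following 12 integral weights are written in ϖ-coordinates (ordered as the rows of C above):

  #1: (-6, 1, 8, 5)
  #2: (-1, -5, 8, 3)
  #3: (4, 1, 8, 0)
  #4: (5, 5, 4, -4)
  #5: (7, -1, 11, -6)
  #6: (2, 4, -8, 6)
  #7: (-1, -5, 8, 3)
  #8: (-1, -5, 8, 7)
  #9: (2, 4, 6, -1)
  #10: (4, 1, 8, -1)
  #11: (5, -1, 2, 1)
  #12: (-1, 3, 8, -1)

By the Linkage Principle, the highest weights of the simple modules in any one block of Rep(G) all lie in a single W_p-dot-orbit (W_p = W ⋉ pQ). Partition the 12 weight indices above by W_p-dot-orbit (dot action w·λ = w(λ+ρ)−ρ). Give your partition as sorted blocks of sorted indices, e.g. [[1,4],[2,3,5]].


Type D_4, rank 4, |W|=192; reorder rows/cols to standard.

Each λ_j+ρ reduced to Ā_17; 4-tuples below use C's row order:

    λ_1+ρ ↦ (5, 2, 9, 0)
    λ_2+ρ ↦ (0, 4, 9, 0)
    λ_3+ρ ↦ (5, 2, 9, 0)
    λ_4+ρ ↦ (3, 3, 2, 3)
    λ_5+ρ ↦ (3, 5, 7, 0)
    λ_6+ρ ↦ (3, 5, 7, 0)
    λ_7+ρ ↦ (0, 4, 9, 0)
    λ_8+ρ ↦ (0, 4, 9, 0)
    λ_9+ρ ↦ (3, 5, 7, 0)
    λ_10+ρ ↦ (5, 2, 9, 0)
    λ_11+ρ ↦ (6, 0, 3, 2)
    λ_12+ρ ↦ (0, 4, 9, 0)

Grouping the 12 weights by Ā_17-representative: 5 linkage classes.

[[1, 3, 10], [2, 7, 8, 12], [4], [5, 6, 9], [11]]


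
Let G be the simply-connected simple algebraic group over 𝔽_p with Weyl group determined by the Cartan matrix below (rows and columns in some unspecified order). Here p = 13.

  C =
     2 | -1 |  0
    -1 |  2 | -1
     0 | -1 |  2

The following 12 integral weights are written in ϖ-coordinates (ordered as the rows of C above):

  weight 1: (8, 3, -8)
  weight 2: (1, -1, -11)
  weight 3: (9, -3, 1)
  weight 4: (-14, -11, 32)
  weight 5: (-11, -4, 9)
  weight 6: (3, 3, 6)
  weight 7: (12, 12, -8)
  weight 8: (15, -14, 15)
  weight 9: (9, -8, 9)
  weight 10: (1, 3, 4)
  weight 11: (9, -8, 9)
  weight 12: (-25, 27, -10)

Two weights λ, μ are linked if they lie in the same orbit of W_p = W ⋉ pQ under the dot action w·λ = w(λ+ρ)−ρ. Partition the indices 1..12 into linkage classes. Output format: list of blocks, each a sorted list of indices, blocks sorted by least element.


C ↔ A_3 under row/col permutation; |W(A_3)| = 24.

λ_j+ρ reflected into Ā_13 (⟨·,θ^∨⟩≤13); 3-tuples as given:

  λ_1+ρ ↦ (6, 3, 4)
  λ_2+ρ ↦ (8, 2, 0)
  λ_3+ρ ↦ (8, 2, 0)
  λ_4+ρ ↦ (3, 7, 3)
  λ_5+ρ ↦ (3, 7, 3)
  λ_6+ρ ↦ (2, 4, 5)
  λ_7+ρ ↦ (0, 0, 6)
  λ_8+ρ ↦ (3, 7, 3)
  λ_9+ρ ↦ (3, 7, 3)
  λ_10+ρ ↦ (2, 4, 5)
  λ_11+ρ ↦ (3, 7, 3)
  λ_12+ρ ↦ (2, 4, 5)

Partition of {1..12} into 5 W_13-dot-orbits:

[[1], [2, 3], [4, 5, 8, 9, 11], [6, 10, 12], [7]]


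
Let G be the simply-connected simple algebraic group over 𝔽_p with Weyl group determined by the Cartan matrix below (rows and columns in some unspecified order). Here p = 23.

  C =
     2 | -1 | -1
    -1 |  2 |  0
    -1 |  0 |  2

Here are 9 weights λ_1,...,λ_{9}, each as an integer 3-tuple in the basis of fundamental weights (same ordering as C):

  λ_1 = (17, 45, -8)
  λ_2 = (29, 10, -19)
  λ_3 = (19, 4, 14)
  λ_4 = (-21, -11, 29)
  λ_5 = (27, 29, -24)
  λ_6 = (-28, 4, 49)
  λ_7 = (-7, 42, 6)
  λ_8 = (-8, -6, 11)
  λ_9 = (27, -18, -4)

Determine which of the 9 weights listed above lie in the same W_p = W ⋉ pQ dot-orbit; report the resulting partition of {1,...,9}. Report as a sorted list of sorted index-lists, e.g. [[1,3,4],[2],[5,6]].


Type A_3, rank 3, |W|=24; reorder rows/cols to standard.

Folding the 9 weights λ_j+ρ into Ā_23 (reps in the given 3-coord order):

  [1] (5, 7, 0)
  [2] (5, 7, 0)
  [3] (6, 12, 2)
  [4] (3, 13, 7)
  [5] (5, 7, 0)
  [6] (4, 1, 0)
  [7] (14, 2, 6)
  [8] (5, 7, 0)
  [9] (6, 12, 2)

5 distinct reps among the 9 weights ⇒ 5 W_23-linkage classes:

[[1, 2, 5, 8], [3, 9], [4], [6], [7]]


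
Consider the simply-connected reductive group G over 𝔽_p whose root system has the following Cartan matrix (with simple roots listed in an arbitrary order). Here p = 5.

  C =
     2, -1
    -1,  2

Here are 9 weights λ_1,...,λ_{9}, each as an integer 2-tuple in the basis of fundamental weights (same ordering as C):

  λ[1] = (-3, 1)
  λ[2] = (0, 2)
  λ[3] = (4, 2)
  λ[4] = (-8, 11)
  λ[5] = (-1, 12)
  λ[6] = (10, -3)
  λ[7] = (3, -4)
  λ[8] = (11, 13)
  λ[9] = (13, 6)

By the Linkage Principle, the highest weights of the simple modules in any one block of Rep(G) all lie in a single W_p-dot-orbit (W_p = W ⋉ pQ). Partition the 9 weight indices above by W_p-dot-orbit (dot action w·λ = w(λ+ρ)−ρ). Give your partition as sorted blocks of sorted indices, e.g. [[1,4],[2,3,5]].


Dynkin diagram of C (from the 2 off-diagonal −1 entries): A_2.

Alcove-folded reps (p=5, 9 weights, presented ϖ-order):

  λ_1+ρ ↦ (2, 0) · λ_2+ρ ↦ (1, 3) · λ_3+ρ ↦ (2, 0) · λ_4+ρ ↦ (2, 0) · λ_5+ρ ↦ (2, 0) · λ_6+ρ ↦ (1, 3) · λ_7+ρ ↦ (1, 3) · λ_8+ρ ↦ (1, 3) · λ_9+ρ ↦ (1, 3)

These 9 weights hit 2 W_5-dot-orbits; sizes (4, 5):

[[1, 3, 4, 5], [2, 6, 7, 8, 9]]


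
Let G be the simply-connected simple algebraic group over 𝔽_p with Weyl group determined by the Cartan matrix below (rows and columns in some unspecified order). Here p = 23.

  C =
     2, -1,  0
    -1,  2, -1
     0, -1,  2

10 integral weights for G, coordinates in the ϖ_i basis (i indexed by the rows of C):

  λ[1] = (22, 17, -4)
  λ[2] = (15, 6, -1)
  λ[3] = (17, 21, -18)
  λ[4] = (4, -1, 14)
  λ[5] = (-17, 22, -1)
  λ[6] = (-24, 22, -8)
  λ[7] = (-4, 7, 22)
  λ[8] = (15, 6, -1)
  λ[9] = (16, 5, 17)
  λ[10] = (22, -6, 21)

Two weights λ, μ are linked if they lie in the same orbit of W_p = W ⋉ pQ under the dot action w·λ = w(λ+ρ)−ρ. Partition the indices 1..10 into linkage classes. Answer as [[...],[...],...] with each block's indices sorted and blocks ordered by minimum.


Type A_3, rank 3, |W|=24; reorder rows/cols to standard.

λ_j+ρ reflected into Ā_23 (⟨·,θ^∨⟩≤23); 3-tuples as given:

  λ_1+ρ ↦ (5, 0, 15)
  λ_2+ρ ↦ (16, 7, 0)
  λ_3+ρ ↦ (1, 5, 0)
  λ_4+ρ ↦ (5, 0, 15)
  λ_5+ρ ↦ (16, 7, 0)
  λ_6+ρ ↦ (16, 7, 0)
  λ_7+ρ ↦ (5, 0, 15)
  λ_8+ρ ↦ (16, 7, 0)
  λ_9+ρ ↦ (1, 5, 0)
  λ_10+ρ ↦ (1, 5, 0)

The 10 indices split into 3 linkage classes (same alcove rep ⇔ same W_23-dot-orbit):

[[1, 4, 7], [2, 5, 6, 8], [3, 9, 10]]


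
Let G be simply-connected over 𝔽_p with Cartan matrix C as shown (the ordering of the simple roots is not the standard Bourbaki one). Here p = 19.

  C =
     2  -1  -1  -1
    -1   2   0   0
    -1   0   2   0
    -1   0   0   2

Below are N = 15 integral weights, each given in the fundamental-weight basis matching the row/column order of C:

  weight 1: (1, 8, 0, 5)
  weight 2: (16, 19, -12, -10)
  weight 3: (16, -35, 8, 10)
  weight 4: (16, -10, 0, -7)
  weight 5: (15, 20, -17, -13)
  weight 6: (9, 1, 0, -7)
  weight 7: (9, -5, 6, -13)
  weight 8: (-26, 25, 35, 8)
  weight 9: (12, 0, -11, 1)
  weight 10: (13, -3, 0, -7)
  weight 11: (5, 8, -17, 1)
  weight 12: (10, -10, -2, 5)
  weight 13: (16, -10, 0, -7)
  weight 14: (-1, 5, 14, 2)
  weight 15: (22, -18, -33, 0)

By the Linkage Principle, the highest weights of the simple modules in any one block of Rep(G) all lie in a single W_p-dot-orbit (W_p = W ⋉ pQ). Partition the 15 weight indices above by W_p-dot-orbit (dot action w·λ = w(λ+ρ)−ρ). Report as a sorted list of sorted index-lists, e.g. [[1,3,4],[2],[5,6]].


Dynkin diagram of C (from the 6 off-diagonal −1 entries): D_4.

W_19-reps of the 15 weights in Ā_19 (same 4-coord order as C):

    1: (1, 9, 1, 6)
    2: (1, 1, 6, 8)
    3: (1, 1, 6, 8)
    4: (1, 9, 1, 6)
    5: (2, 1, 0, 4)
    6: (4, 2, 1, 6)
    7: (4, 2, 1, 6)
    8: (1, 9, 1, 6)
    9: (3, 1, 10, 2)
    10: (4, 2, 1, 6)
    11: (1, 1, 6, 8)
    12: (1, 9, 1, 6)
    13: (1, 9, 1, 6)
    14: (3, 1, 10, 2)
    15: (4, 2, 1, 6)

These 15 weights hit 5 W_19-dot-orbits; sizes (5, 3, 1, 4, 2):

[[1, 4, 8, 12, 13], [2, 3, 11], [5], [6, 7, 10, 15], [9, 14]]


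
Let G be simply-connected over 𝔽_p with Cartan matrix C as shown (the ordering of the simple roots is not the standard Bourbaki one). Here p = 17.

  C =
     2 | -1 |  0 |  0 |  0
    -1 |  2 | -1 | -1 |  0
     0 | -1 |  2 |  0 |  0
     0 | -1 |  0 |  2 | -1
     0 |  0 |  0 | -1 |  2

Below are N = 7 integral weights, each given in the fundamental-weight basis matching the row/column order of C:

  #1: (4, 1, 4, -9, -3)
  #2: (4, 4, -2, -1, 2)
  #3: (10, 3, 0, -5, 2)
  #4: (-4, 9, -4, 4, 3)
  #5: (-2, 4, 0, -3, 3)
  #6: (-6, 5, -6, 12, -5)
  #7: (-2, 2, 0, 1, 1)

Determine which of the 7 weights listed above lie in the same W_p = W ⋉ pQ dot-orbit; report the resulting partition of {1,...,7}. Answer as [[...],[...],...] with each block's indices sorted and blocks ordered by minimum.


Root system D_5: the 5×5 matrix C matches after relabeling.

λ_j+ρ reflected into Ā_17 (⟨·,θ^∨⟩≤17); 5-tuples as given:

  1: (1, 2, 1, 2, 2)
  2: (5, 4, 1, 0, 3)
  3: (11, 0, 1, 1, 1)
  4: (1, 2, 1, 2, 2)
  5: (1, 2, 1, 2, 2)
  6: (1, 2, 1, 2, 2)
  7: (1, 2, 1, 2, 2)

Grouping the 7 weights by Ā_17-representative: 3 linkage classes.

[[1, 4, 5, 6, 7], [2], [3]]


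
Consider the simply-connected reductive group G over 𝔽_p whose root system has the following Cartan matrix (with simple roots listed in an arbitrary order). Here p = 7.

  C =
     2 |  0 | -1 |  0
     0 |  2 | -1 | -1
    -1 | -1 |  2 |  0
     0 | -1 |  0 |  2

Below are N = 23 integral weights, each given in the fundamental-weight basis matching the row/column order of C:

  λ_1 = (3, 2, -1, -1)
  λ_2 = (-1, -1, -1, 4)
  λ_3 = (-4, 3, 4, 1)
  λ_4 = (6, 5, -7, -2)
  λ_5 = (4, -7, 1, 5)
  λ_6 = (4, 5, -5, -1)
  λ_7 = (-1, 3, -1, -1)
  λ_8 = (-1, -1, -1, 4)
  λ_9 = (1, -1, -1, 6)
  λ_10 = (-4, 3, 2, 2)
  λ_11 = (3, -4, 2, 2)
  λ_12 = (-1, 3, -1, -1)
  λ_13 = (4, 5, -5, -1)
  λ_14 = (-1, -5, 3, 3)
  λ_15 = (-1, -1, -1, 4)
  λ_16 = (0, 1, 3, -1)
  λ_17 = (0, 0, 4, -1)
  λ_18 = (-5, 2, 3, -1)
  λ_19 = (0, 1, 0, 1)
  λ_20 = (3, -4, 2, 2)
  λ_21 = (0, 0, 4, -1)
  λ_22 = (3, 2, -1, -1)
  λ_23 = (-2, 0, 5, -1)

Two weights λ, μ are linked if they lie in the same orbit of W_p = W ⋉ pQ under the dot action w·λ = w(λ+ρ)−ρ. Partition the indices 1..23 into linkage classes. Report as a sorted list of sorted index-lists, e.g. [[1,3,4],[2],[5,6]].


C ↔ A_4 under row/col permutation; |W(A_4)| = 120.

Folding the 23 weights λ_j+ρ into Ā_7 (reps in the given 4-coord order):

  [1] (4, 3, 0, 0)
  [2] (0, 0, 0, 5)
  [3] (1, 2, 1, 2)
  [4] (1, 1, 5, 0)
  [5] (1, 2, 4, 0)
  [6] (1, 2, 4, 0)
  [7] (0, 4, 0, 0)
  [8] (0, 0, 0, 5)
  [9] (0, 0, 0, 5)
  [10] (0, 4, 0, 0)
  [11] (4, 3, 0, 0)
  [12] (0, 4, 0, 0)
  [13] (1, 2, 4, 0)
  [14] (0, 4, 0, 0)
  [15] (0, 0, 0, 5)
  [16] (1, 2, 4, 0)
  [17] (1, 1, 5, 0)
  [18] (4, 3, 0, 0)
  [19] (1, 2, 1, 2)
  [20] (4, 3, 0, 0)
  [21] (1, 1, 5, 0)
  [22] (4, 3, 0, 0)
  [23] (1, 1, 5, 0)

These 23 weights hit 6 W_7-dot-orbits; sizes (5, 4, 2, 4, 4, 4):

[[1, 11, 18, 20, 22], [2, 8, 9, 15], [3, 19], [4, 17, 21, 23], [5, 6, 13, 16], [7, 10, 12, 14]]


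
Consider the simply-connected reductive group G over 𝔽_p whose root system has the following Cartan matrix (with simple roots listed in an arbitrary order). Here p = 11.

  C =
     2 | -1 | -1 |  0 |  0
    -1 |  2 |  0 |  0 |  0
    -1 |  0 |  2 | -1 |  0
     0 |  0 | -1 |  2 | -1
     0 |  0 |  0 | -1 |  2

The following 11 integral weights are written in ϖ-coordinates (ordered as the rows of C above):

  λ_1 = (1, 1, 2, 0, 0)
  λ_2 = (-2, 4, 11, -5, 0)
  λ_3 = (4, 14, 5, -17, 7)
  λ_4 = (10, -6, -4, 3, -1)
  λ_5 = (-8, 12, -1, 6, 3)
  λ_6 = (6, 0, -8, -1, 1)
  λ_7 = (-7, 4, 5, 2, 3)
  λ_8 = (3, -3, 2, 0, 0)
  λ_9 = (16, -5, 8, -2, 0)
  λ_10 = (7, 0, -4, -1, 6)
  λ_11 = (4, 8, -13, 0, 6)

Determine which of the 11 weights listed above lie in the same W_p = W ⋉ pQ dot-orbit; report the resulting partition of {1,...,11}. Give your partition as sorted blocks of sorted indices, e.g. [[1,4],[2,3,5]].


Cartan matrix: type A_5 (|W|=720); un-permuting the 5 rows.

Alcove-folded reps (p=11, 11 weights, presented ϖ-order):

  λ_1+ρ ↦ (2, 2, 3, 1, 1)
  λ_2+ρ ↦ (0, 1, 6, 1, 1)
  λ_3+ρ ↦ (4, 1, 0, 3, 2)
  λ_4+ρ ↦ (3, 4, 3, 0, 1)
  λ_5+ρ ↦ (0, 0, 5, 2, 0)
  λ_6+ρ ↦ (0, 1, 0, 2, 5)
  λ_7+ρ ↦ (4, 1, 0, 3, 2)
  λ_8+ρ ↦ (2, 2, 3, 1, 1)
  λ_9+ρ ↦ (0, 1, 0, 2, 5)
  λ_10+ρ ↦ (4, 1, 0, 3, 2)
  λ_11+ρ ↦ (0, 1, 6, 1, 1)

Partition of {1..11} into 6 W_11-dot-orbits:

[[1, 8], [2, 11], [3, 7, 10], [4], [5], [6, 9]]


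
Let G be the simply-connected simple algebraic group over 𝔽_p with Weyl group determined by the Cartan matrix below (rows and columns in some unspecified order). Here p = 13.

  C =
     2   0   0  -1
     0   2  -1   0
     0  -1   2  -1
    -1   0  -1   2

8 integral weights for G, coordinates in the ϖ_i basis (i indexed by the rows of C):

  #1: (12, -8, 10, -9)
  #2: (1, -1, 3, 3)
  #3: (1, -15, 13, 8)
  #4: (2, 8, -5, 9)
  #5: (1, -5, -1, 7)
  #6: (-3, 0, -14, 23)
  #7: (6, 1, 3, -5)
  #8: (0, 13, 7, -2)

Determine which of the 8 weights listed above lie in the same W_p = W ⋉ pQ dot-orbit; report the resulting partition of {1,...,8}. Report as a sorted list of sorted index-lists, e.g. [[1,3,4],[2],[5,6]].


Type A_4, rank 4, |W|=120; reorder rows/cols to standard.

W_13-reps of the 8 weights in Ā_13 (same 4-coord order as C):

    λ_1+ρ ↦ (2, 0, 4, 4)
    λ_2+ρ ↦ (2, 0, 4, 4)
    λ_3+ρ ↦ (9, 1, 1, 0)
    λ_4+ρ ↦ (2, 0, 4, 4)
    λ_5+ρ ↦ (2, 0, 4, 4)
    λ_6+ρ ↦ (9, 1, 1, 0)
    λ_7+ρ ↦ (3, 2, 0, 4)
    λ_8+ρ ↦ (1, 4, 1, 7)

The 8 indices split into 4 linkage classes (same alcove rep ⇔ same W_13-dot-orbit):

[[1, 2, 4, 5], [3, 6], [7], [8]]


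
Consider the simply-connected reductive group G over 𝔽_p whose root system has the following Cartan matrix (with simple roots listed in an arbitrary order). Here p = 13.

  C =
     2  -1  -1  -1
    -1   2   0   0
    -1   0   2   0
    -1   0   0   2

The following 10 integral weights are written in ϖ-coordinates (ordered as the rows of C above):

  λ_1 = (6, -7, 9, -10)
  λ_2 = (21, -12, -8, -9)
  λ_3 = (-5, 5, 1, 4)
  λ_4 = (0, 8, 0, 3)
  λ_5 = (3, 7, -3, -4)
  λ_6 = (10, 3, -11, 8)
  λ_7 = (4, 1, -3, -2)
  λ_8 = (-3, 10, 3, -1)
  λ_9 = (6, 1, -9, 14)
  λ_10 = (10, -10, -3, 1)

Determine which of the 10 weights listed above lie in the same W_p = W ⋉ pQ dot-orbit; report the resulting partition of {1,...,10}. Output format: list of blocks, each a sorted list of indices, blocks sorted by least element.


Dynkin diagram of C (from the 6 off-diagonal −1 entries): D_4.

λ_j+ρ reflected into Ā_13 (⟨·,θ^∨⟩≤13); 4-tuples as given:

    λ_1 → (2, 2, 2, 1)
    λ_2 → (2, 2, 2, 1)
    λ_3 → (2, 2, 2, 1)
    λ_4 → (1, 7, 1, 2)
    λ_5 → (1, 7, 1, 2)
    λ_6 → (1, 7, 1, 2)
    λ_7 → (2, 2, 2, 1)
    λ_8 → (0, 9, 2, 2)
    λ_9 → (1, 7, 1, 2)
    λ_10 → (0, 9, 2, 2)

The 10 indices split into 3 linkage classes (same alcove rep ⇔ same W_13-dot-orbit):

[[1, 2, 3, 7], [4, 5, 6, 9], [8, 10]]


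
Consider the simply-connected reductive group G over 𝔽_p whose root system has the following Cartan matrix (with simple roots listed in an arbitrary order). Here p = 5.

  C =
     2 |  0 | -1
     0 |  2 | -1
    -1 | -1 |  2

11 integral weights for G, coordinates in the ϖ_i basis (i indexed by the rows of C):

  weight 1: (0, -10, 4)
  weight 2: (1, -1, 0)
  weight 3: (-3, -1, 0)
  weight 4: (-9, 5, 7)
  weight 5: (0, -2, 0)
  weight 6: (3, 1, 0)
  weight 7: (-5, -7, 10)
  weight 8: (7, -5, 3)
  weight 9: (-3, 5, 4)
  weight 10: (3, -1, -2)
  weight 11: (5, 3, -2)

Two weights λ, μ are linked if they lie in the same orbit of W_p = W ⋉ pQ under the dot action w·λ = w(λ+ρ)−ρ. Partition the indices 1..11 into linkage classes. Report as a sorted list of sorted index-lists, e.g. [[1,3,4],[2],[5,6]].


A_3 Cartan matrix, 3 simple roots permuted; ρ=(1,1,1).

λ_j+ρ reflected into Ā_5 (⟨·,θ^∨⟩≤5); 3-tuples as given:

  1: (1, 1, 0);  2: (2, 0, 1);  3: (1, 1, 0);  4: (3, 1, 0);  5: (1, 1, 0);  6: (2, 0, 1);  7: (1, 1, 0);  8: (2, 0, 1);  9: (3, 1, 0);  10: (3, 1, 0);  11: (1, 1, 0)

Grouping the 11 weights by Ā_5-representative: 3 linkage classes.

[[1, 3, 5, 7, 11], [2, 6, 8], [4, 9, 10]]


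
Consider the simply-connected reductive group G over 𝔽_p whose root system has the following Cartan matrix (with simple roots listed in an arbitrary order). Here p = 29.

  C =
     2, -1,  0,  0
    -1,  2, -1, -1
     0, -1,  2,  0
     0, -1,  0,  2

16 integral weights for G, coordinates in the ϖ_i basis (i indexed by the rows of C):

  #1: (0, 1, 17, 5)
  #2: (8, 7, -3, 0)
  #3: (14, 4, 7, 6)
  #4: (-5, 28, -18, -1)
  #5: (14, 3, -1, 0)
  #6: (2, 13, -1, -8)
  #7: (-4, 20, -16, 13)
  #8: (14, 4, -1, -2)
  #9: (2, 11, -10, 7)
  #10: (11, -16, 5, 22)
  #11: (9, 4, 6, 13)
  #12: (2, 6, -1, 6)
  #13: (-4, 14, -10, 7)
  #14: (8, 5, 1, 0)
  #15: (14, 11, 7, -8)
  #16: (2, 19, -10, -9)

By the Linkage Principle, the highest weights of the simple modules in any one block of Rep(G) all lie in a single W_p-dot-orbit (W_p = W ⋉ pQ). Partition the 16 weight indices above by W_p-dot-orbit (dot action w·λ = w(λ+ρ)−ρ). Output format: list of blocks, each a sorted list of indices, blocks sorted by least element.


Type D_4, rank 4, |W|=192; reorder rows/cols to standard.

Folding the 16 weights λ_j+ρ into Ā_29 (reps in the given 4-coord order):

  λ_1 → (1, 2, 18, 6)
  λ_2 → (9, 6, 2, 1)
  λ_3 → (9, 6, 2, 1)
  λ_4 → (4, 0, 17, 0)
  λ_5 → (15, 4, 0, 1)
  λ_6 → (3, 7, 0, 7)
  λ_7 → (3, 3, 9, 8)
  λ_8 → (15, 4, 0, 1)
  λ_9 → (3, 3, 9, 8)
  λ_10 → (3, 3, 9, 8)
  λ_11 → (3, 7, 0, 7)
  λ_12 → (3, 7, 0, 7)
  λ_13 → (3, 3, 9, 8)
  λ_14 → (9, 6, 2, 1)
  λ_15 → (9, 6, 2, 1)
  λ_16 → (3, 3, 9, 8)

Partition of {1..16} into 6 W_29-dot-orbits:

[[1], [2, 3, 14, 15], [4], [5, 8], [6, 11, 12], [7, 9, 10, 13, 16]]


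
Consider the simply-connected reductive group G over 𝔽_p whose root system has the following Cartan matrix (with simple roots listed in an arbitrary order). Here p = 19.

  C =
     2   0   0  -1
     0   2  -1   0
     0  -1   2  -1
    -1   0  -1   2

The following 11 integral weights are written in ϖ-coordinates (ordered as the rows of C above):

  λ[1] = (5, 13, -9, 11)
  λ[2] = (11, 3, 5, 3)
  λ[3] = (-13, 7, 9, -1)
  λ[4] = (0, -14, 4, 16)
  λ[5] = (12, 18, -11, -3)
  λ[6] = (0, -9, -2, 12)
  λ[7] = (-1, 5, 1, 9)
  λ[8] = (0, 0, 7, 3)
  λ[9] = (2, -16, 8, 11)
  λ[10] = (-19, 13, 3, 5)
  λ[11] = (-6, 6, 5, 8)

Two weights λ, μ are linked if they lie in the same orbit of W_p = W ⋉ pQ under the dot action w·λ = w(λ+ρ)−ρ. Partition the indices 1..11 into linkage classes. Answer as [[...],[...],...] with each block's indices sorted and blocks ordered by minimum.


Dynkin diagram of C (from the 6 off-diagonal −1 entries): A_4.

Ā_19 reps of the 11 weights (A_4, coords as presented):

  [1] (1, 1, 8, 4);  [2] (5, 3, 3, 4);  [3] (0, 6, 2, 10);  [4] (3, 1, 8, 6);  [5] (0, 6, 2, 10);  [6] (1, 1, 8, 4);  [7] (0, 6, 2, 10);  [8] (1, 1, 8, 4);  [9] (2, 4, 6, 4);  [10] (1, 1, 8, 4);  [11] (2, 4, 6, 4)

Partition of {1..11} into 5 W_19-dot-orbits:

[[1, 6, 8, 10], [2], [3, 5, 7], [4], [9, 11]]


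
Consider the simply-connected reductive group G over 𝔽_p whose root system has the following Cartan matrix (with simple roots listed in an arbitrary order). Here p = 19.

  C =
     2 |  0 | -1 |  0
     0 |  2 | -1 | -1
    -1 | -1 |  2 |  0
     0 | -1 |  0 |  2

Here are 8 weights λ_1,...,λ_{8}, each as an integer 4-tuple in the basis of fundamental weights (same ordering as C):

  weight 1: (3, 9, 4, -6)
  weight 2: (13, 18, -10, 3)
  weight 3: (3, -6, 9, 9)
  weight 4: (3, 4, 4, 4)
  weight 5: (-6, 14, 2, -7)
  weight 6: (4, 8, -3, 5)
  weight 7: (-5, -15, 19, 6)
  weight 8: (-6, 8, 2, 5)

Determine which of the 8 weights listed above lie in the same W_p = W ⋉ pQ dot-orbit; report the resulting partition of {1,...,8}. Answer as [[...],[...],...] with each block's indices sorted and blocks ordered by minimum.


Cartan matrix: type A_4 (|W|=120); un-permuting the 4 rows.

W_19-reps of the 8 weights in Ā_19 (same 4-coord order as C):

  [1] (4, 5, 5, 5) · [2] (4, 5, 5, 5) · [3] (4, 5, 5, 5) · [4] (4, 5, 5, 5) · [5] (3, 7, 2, 6) · [6] (3, 7, 2, 6) · [7] (3, 7, 2, 6) · [8] (3, 7, 2, 6)

Linkage partition of the 8 weights (2 classes, p=19):

[[1, 2, 3, 4], [5, 6, 7, 8]]


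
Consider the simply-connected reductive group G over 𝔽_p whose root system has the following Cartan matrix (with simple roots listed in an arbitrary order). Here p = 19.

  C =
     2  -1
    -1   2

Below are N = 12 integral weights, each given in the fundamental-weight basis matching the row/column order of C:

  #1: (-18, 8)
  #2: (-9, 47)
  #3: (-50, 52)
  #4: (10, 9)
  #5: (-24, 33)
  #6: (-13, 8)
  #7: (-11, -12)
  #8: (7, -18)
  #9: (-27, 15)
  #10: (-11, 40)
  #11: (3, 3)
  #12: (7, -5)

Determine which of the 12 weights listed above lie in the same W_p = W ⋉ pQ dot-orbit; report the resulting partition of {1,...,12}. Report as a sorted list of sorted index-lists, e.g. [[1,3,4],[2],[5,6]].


Type A_2, rank 2, |W|=6; reorder rows/cols to standard.

λ_j+ρ reflected into Ā_19 (⟨·,θ^∨⟩≤19); 2-tuples as given:

  [1] (9, 8) · [2] (9, 8) · [3] (4, 4) · [4] (9, 8) · [5] (4, 4) · [6] (9, 3) · [7] (9, 8) · [8] (9, 8) · [9] (9, 3) · [10] (9, 3) · [11] (4, 4) · [12] (4, 4)

3 distinct reps among the 12 weights ⇒ 3 W_19-linkage classes:

[[1, 2, 4, 7, 8], [3, 5, 11, 12], [6, 9, 10]]


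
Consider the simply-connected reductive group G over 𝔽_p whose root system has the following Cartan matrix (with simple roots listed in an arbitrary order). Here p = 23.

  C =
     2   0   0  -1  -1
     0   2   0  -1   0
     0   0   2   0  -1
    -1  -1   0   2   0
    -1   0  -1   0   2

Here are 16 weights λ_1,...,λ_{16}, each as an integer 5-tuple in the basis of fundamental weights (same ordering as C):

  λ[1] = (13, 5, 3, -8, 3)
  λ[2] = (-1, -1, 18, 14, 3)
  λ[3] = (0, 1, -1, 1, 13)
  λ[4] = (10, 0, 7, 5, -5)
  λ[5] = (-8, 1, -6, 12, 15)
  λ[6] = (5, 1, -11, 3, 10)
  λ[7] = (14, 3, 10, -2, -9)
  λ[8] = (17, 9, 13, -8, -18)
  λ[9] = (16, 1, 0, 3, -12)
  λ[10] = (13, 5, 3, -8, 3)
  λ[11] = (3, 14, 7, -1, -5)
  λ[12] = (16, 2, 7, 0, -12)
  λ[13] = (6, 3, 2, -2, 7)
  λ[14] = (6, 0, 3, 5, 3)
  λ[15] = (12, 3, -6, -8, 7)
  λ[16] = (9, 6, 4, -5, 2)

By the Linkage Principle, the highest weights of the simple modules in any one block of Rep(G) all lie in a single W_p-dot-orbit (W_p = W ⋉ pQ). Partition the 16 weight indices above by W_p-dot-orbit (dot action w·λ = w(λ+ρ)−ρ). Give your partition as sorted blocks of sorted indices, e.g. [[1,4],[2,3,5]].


A_5 Cartan matrix, 5 simple roots permuted; ρ=(1,1,1,1,1).

λ_j+ρ reflected into Ā_23 (⟨·,θ^∨⟩≤23); 5-tuples as given:

  λ_1 → (7, 1, 4, 6, 4)
  λ_2 → (0, 15, 4, 0, 4)
  λ_3 → (1, 2, 0, 2, 14)
  λ_4 → (7, 1, 4, 6, 4)
  λ_5 → (7, 1, 4, 6, 4)
  λ_6 → (6, 2, 10, 4, 1)
  λ_7 → (6, 3, 3, 1, 8)
  λ_8 → (6, 3, 3, 1, 8)
  λ_9 → (6, 2, 10, 4, 1)
  λ_10 → (7, 1, 4, 6, 4)
  λ_11 → (0, 15, 4, 0, 4)
  λ_12 → (6, 3, 3, 1, 8)
  λ_13 → (6, 3, 3, 1, 8)
  λ_14 → (7, 1, 4, 6, 4)
  λ_15 → (6, 3, 5, 4, 3)
  λ_16 → (6, 3, 5, 4, 3)

The 16 indices split into 6 linkage classes (same alcove rep ⇔ same W_23-dot-orbit):

[[1, 4, 5, 10, 14], [2, 11], [3], [6, 9], [7, 8, 12, 13], [15, 16]]


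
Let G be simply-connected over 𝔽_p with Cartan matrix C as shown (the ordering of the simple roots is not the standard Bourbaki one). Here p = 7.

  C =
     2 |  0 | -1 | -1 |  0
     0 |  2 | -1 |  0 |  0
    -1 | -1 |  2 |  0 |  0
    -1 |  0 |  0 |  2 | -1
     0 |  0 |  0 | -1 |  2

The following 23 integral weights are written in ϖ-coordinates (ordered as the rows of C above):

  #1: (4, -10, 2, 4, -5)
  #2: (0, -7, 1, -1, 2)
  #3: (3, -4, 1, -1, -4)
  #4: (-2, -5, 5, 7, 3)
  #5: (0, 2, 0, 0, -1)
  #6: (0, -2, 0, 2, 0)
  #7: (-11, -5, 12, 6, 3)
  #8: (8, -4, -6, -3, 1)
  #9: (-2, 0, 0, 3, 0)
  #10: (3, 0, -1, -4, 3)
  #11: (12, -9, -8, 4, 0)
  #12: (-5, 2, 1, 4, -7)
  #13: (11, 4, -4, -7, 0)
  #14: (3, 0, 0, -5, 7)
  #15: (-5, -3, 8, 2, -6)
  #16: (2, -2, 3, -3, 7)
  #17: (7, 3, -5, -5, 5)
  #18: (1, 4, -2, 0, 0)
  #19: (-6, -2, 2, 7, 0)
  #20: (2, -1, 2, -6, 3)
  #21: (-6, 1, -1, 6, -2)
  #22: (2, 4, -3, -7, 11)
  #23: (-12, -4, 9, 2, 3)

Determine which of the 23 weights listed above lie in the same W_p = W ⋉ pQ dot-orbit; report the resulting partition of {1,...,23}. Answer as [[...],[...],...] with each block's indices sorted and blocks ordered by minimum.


A_5 Cartan matrix, 5 simple roots permuted; ρ=(1,1,1,1,1).

Each λ_j+ρ reduced to Ā_7; 5-tuples below use C's row order:

    λ_1+ρ ↦ (1, 3, 1, 1, 0)
    λ_2+ρ ↦ (0, 2, 1, 3, 0)
    λ_3+ρ ↦ (0, 2, 1, 3, 0)
    λ_4+ρ ↦ (1, 1, 0, 3, 1)
    λ_5+ρ ↦ (1, 3, 1, 1, 0)
    λ_6+ρ ↦ (1, 1, 0, 3, 1)
    λ_7+ρ ↦ (0, 2, 1, 3, 0)
    λ_8+ρ ↦ (0, 3, 2, 1, 1)
    λ_9+ρ ↦ (1, 1, 0, 3, 1)
    λ_10+ρ ↦ (1, 1, 0, 3, 1)
    λ_11+ρ ↦ (1, 3, 1, 1, 0)
    λ_12+ρ ↦ (2, 0, 1, 2, 1)
    λ_13+ρ ↦ (0, 3, 2, 1, 1)
    λ_14+ρ ↦ (1, 1, 0, 3, 1)
    λ_15+ρ ↦ (2, 0, 1, 2, 1)
    λ_16+ρ ↦ (1, 3, 1, 1, 0)
    λ_17+ρ ↦ (0, 2, 1, 3, 0)
    λ_18+ρ ↦ (1, 3, 1, 1, 0)
    λ_19+ρ ↦ (2, 0, 1, 2, 1)
    λ_20+ρ ↦ (2, 0, 1, 2, 1)
    λ_21+ρ ↦ (0, 3, 2, 1, 1)
    λ_22+ρ ↦ (0, 3, 2, 1, 1)
    λ_23+ρ ↦ (0, 2, 1, 3, 0)

Grouping the 23 weights by Ā_7-representative: 5 linkage classes.

[[1, 5, 11, 16, 18], [2, 3, 7, 17, 23], [4, 6, 9, 10, 14], [8, 13, 21, 22], [12, 15, 19, 20]]


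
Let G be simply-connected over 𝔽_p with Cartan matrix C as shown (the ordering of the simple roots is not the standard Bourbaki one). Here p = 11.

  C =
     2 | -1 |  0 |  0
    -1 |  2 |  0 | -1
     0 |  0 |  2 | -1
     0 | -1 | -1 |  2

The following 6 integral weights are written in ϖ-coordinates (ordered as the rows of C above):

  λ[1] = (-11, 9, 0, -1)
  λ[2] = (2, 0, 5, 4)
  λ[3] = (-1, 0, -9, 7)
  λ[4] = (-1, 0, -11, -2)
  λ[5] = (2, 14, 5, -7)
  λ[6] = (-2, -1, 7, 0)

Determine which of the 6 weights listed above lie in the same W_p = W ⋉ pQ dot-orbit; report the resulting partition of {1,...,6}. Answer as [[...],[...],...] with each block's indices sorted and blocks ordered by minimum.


Root system A_4: the 4×4 matrix C matches after relabeling.

Ā_11 reps of the 6 weights (A_4, coords as presented):

  λ_1+ρ ↦ (10, 0, 1, 0) · λ_2+ρ ↦ (1, 0, 2, 5) · λ_3+ρ ↦ (0, 1, 8, 0) · λ_4+ρ ↦ (10, 0, 1, 0) · λ_5+ρ ↦ (0, 4, 2, 1) · λ_6+ρ ↦ (0, 1, 8, 0)

These 6 weights hit 4 W_11-dot-orbits; sizes (2, 1, 2, 1):

[[1, 4], [2], [3, 6], [5]]


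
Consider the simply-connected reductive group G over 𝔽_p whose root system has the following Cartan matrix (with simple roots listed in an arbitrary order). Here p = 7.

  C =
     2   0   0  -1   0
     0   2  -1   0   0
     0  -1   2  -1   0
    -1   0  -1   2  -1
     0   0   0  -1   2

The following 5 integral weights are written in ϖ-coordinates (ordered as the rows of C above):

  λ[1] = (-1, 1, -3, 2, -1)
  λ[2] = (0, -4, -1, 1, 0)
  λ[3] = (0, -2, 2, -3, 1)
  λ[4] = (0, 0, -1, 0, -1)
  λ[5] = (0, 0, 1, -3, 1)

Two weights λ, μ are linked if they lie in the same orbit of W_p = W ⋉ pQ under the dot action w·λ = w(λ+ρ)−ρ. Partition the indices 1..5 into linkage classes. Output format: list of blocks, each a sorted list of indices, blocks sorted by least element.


Cartan matrix: type D_5 (|W|=1920); un-permuting the 5 rows.

λ_j+ρ reflected into Ā_7 (⟨·,θ^∨⟩≤7); 5-tuples as given:

    [1] (0, 0, 2, 1, 0)
    [2] (0, 0, 2, 1, 0)
    [3] (1, 1, 0, 1, 0)
    [4] (1, 1, 0, 1, 0)
    [5] (1, 1, 0, 1, 0)

Grouping the 5 weights by Ā_7-representative: 2 linkage classes.

[[1, 2], [3, 4, 5]]


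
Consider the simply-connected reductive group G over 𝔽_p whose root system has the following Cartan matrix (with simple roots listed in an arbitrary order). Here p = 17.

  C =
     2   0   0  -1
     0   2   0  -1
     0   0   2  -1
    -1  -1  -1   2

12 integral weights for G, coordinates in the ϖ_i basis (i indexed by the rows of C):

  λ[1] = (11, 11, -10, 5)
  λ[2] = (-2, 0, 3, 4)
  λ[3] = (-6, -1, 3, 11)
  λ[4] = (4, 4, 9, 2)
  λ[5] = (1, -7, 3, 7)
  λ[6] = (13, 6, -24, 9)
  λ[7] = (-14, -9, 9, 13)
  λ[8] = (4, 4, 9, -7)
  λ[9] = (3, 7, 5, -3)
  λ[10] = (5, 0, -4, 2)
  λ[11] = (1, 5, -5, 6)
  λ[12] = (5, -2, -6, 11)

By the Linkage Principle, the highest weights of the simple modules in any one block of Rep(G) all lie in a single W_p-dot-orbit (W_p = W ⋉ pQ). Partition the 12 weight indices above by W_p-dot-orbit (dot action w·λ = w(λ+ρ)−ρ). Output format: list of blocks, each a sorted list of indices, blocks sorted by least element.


Type D_4, rank 4, |W|=192; reorder rows/cols to standard.

Ā_17 reps of the 12 weights (D_4, coords as presented):

    1: (1, 1, 4, 4)
    2: (1, 1, 4, 4)
    3: (5, 0, 4, 1)
    4: (1, 1, 4, 4)
    5: (2, 6, 4, 2)
    6: (6, 1, 3, 0)
    7: (6, 1, 3, 0)
    8: (1, 1, 4, 4)
    9: (2, 6, 4, 2)
    10: (6, 1, 3, 0)
    11: (2, 6, 4, 2)
    12: (5, 0, 4, 1)

4 distinct reps among the 12 weights ⇒ 4 W_17-linkage classes:

[[1, 2, 4, 8], [3, 12], [5, 9, 11], [6, 7, 10]]


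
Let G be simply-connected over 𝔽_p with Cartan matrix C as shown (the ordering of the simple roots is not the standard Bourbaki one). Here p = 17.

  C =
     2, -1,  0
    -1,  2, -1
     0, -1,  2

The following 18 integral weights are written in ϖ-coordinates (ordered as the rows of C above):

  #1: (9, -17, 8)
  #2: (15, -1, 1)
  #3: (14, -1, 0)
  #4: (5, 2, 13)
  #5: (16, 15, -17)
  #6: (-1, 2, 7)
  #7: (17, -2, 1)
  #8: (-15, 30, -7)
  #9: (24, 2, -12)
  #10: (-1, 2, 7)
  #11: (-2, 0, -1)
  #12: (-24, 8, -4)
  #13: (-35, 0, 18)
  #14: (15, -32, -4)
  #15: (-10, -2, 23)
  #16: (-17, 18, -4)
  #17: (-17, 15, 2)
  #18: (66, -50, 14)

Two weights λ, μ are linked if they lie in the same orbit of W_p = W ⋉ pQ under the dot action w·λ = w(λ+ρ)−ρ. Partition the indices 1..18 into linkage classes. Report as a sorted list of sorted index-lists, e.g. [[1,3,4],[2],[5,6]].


Dynkin diagram of C (from the 4 off-diagonal −1 entries): A_3.

λ_j+ρ reflected into Ā_17 (⟨·,θ^∨⟩≤17); 3-tuples as given:

  λ_1+ρ ↦ (6, 3, 7);  λ_2+ρ ↦ (15, 0, 1);  λ_3+ρ ↦ (15, 0, 1);  λ_4+ρ ↦ (0, 3, 8);  λ_5+ρ ↦ (1, 0, 0);  λ_6+ρ ↦ (0, 3, 8);  λ_7+ρ ↦ (15, 0, 1);  λ_8+ρ ↦ (0, 3, 8);  λ_9+ρ ↦ (6, 0, 8);  λ_10+ρ ↦ (0, 3, 8);  λ_11+ρ ↦ (1, 0, 0);  λ_12+ρ ↦ (0, 3, 8);  λ_13+ρ ↦ (14, 0, 1);  λ_14+ρ ↦ (14, 0, 1);  λ_15+ρ ↦ (6, 3, 7);  λ_16+ρ ↦ (14, 0, 1);  λ_17+ρ ↦ (14, 0, 1);  λ_18+ρ ↦ (15, 0, 1)

Linkage partition of the 18 weights (6 classes, p=17):

[[1, 15], [2, 3, 7, 18], [4, 6, 8, 10, 12], [5, 11], [9], [13, 14, 16, 17]]


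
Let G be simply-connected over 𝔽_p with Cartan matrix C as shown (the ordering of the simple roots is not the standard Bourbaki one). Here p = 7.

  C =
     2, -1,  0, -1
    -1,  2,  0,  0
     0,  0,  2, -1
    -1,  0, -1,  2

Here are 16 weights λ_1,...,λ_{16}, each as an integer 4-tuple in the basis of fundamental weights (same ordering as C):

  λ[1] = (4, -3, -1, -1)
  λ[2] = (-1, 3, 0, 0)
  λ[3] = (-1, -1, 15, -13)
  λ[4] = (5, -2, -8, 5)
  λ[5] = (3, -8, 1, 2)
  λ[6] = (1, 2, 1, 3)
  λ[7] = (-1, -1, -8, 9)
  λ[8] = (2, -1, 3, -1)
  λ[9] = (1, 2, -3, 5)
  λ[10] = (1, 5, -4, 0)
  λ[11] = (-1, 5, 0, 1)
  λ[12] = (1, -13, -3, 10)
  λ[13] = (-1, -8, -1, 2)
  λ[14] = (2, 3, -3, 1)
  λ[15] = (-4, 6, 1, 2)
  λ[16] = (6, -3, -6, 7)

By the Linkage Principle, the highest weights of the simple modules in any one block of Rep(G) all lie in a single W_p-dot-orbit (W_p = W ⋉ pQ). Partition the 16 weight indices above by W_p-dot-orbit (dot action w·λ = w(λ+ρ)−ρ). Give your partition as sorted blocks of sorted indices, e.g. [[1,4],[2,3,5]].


C ↔ A_4 under row/col permutation; |W(A_4)| = 120.

W_7-reps of the 16 weights in Ā_7 (same 4-coord order as C):

  λ_1+ρ ↦ (3, 2, 0, 0);  λ_2+ρ ↦ (0, 4, 1, 1);  λ_3+ρ ↦ (3, 2, 0, 0);  λ_4+ρ ↦ (0, 4, 1, 1);  λ_5+ρ ↦ (3, 2, 0, 0);  λ_6+ρ ↦ (1, 1, 2, 2);  λ_7+ρ ↦ (3, 0, 4, 0);  λ_8+ρ ↦ (3, 0, 4, 0);  λ_9+ρ ↦ (1, 1, 2, 2);  λ_10+ρ ↦ (0, 4, 1, 1);  λ_11+ρ ↦ (0, 4, 1, 1);  λ_12+ρ ↦ (1, 1, 2, 2);  λ_13+ρ ↦ (3, 0, 4, 0);  λ_14+ρ ↦ (3, 2, 0, 0);  λ_15+ρ ↦ (3, 2, 0, 0);  λ_16+ρ ↦ (0, 4, 1, 1)

The 16 indices split into 4 linkage classes (same alcove rep ⇔ same W_7-dot-orbit):

[[1, 3, 5, 14, 15], [2, 4, 10, 11, 16], [6, 9, 12], [7, 8, 13]]


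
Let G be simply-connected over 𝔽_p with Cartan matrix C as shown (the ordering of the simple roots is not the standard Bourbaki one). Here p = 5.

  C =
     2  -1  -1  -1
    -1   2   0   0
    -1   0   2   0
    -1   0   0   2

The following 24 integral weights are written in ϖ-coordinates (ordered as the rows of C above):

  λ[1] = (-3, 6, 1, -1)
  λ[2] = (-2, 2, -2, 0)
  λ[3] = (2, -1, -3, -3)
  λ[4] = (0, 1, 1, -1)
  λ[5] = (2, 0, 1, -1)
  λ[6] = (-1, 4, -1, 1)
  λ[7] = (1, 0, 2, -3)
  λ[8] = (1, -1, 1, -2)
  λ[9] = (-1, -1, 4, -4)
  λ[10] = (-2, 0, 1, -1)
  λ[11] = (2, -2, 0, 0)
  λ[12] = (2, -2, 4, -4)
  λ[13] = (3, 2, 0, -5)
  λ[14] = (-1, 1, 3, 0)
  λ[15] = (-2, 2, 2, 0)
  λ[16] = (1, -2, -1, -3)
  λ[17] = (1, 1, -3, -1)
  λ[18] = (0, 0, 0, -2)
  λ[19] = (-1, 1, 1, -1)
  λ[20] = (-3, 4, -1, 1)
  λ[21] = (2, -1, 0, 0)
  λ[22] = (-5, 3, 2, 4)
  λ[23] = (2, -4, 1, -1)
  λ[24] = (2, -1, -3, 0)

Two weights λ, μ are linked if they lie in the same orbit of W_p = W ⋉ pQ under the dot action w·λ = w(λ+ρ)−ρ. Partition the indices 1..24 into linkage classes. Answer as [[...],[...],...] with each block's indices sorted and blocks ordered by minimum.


Dynkin diagram of C (from the 6 off-diagonal −1 entries): D_4.

W_5-reps of the 24 weights in Ā_5 (same 4-coord order as C):

  1: (0, 3, 2, 0)
  2: (0, 1, 1, 1)
  3: (0, 1, 1, 1)
  4: (0, 2, 2, 0)
  5: (0, 0, 1, 1)
  6: (0, 3, 2, 0)
  7: (1, 0, 2, 1)
  8: (1, 0, 2, 1)
  9: (0, 3, 2, 0)
  10: (0, 0, 1, 1)
  11: (0, 1, 1, 1)
  12: (0, 2, 2, 0)
  13: (1, 0, 2, 1)
  14: (1, 0, 2, 1)
  15: (0, 2, 2, 0)
  16: (0, 0, 1, 1)
  17: (0, 2, 2, 0)
  18: (0, 1, 1, 1)
  19: (0, 2, 2, 0)
  20: (0, 3, 2, 0)
  21: (0, 0, 1, 1)
  22: (0, 0, 1, 1)
  23: (0, 3, 2, 0)
  24: (1, 0, 2, 1)

Partition of {1..24} into 5 W_5-dot-orbits:

[[1, 6, 9, 20, 23], [2, 3, 11, 18], [4, 12, 15, 17, 19], [5, 10, 16, 21, 22], [7, 8, 13, 14, 24]]


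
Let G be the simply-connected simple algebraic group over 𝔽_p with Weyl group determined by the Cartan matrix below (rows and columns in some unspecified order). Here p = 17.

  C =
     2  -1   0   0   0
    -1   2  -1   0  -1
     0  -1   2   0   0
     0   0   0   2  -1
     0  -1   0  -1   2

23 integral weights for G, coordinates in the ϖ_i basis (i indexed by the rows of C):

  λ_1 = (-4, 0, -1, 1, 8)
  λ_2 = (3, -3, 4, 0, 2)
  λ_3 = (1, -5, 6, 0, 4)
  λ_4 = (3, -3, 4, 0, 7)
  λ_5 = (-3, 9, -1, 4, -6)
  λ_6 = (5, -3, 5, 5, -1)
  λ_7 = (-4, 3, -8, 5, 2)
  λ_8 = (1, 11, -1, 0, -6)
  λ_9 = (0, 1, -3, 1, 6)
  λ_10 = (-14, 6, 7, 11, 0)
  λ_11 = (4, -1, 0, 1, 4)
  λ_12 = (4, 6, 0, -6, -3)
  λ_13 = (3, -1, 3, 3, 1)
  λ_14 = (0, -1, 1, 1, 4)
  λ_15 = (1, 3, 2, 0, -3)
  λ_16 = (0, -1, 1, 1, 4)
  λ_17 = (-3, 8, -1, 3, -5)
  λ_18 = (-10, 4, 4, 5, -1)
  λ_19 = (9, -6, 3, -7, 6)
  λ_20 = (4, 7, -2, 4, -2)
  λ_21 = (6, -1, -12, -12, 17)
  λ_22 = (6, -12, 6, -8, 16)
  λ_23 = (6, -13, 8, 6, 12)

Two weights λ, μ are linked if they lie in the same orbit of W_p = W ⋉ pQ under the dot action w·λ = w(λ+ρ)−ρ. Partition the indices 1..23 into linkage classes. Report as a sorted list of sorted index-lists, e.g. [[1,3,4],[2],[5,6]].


C ↔ D_5 under row/col permutation; |W(D_5)| = 1920.

Each λ_j+ρ reduced to Ā_17; 5-tuples below use C's row order:

  λ_1 → (1, 0, 2, 2, 5);  λ_2 → (2, 2, 3, 1, 1);  λ_3 → (2, 2, 3, 1, 1);  λ_4 → (2, 2, 3, 1, 1);  λ_5 → (2, 3, 0, 0, 4);  λ_6 → (4, 0, 4, 4, 2);  λ_7 → (3, 0, 1, 3, 3);  λ_8 → (2, 3, 0, 0, 4);  λ_9 → (1, 0, 2, 2, 5);  λ_10 → (2, 2, 3, 1, 1);  λ_11 → (5, 0, 1, 2, 4);  λ_12 → (5, 0, 1, 2, 4);  λ_13 → (4, 0, 4, 4, 2);  λ_14 → (1, 0, 2, 2, 5);  λ_15 → (2, 2, 3, 1, 1);  λ_16 → (1, 0, 2, 2, 5);  λ_17 → (2, 3, 0, 0, 4);  λ_18 → (5, 0, 1, 2, 4);  λ_19 → (5, 0, 1, 2, 4);  λ_20 → (5, 0, 1, 2, 4);  λ_21 → (3, 0, 1, 3, 3);  λ_22 → (4, 0, 4, 4, 2);  λ_23 → (2, 3, 0, 0, 4)

Grouping the 23 weights by Ā_17-representative: 6 linkage classes.

[[1, 9, 14, 16], [2, 3, 4, 10, 15], [5, 8, 17, 23], [6, 13, 22], [7, 21], [11, 12, 18, 19, 20]]
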